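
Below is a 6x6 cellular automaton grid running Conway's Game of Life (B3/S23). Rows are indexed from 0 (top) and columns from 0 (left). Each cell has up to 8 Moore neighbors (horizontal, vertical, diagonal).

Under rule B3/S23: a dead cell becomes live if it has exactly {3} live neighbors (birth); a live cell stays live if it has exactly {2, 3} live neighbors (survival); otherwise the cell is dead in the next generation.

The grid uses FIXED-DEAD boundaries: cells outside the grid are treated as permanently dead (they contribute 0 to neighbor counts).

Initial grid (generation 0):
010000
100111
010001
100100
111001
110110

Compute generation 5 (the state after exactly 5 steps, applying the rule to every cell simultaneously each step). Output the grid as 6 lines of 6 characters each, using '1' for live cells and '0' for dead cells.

Simulating step by step:
Generation 0 (given above): 17 live cells
Generation 1: 16 live cells
000010
111011
111101
100010
000000
100110
Generation 2: 13 live cells
010111
100001
000001
101110
000110
000000
Generation 3: 10 live cells
000011
000001
010101
001001
001010
000000
Generation 4: 9 live cells
000011
000001
001001
011001
000100
000000
Generation 5: 12 live cells
(generation 5 grid is the final answer)

Answer: 000011
000001
011011
011110
001000
000000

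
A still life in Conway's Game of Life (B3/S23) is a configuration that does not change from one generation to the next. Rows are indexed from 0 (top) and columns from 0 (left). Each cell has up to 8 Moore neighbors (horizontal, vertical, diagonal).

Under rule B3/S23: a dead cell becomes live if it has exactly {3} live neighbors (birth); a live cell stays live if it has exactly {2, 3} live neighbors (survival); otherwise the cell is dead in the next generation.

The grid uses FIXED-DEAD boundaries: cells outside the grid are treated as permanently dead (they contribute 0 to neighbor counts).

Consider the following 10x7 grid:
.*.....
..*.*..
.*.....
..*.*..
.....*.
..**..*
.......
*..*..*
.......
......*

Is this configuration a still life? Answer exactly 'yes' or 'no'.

Compute generation 1 and compare to generation 0 (given above):
Generation 1:
.......
.**....
.**....
.......
..*.**.
.......
..**...
.......
.......
.......
Cell (0,1) differs: gen0=1 vs gen1=0 -> NOT a still life.

Answer: no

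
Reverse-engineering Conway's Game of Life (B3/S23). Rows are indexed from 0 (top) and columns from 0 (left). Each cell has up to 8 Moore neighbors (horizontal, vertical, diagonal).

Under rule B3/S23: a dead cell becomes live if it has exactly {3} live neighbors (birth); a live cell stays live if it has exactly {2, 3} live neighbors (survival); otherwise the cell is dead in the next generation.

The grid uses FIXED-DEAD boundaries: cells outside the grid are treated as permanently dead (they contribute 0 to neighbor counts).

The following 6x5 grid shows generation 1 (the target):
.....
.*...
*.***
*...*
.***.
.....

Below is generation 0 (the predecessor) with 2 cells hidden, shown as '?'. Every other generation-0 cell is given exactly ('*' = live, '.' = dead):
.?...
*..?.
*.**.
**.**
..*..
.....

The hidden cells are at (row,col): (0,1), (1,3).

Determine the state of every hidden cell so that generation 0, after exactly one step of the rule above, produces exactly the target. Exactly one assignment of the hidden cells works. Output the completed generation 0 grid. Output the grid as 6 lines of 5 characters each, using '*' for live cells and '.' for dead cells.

Hidden generation-0 cells (in order): (0,1), (1,3).
A hidden cell only influences target cells in its own 3x3 neighborhood. Try each of the 2^2 = 4 assignments, step the completed generation 0 forward once under B3/S23, and compare with the target:
  (0,1)=. (1,3)=. -> step reproduces the target at every cell -> ACCEPT
  (0,1)=. (1,3)=* -> step gives (1,2)='*' but target has '.' -> reject
  (0,1)=* (1,3)=. -> step gives (1,0)='*' but target has '.' -> reject
  (0,1)=* (1,3)=* -> step gives (1,0)='*' but target has '.' -> reject
Unique solution: (0,1)=dead, (1,3)=dead.
Check: live-neighbor counts of every cell in the completed generation 0:
11000
13221
35333
24542
23232
01110
Applying B3/S23 to generation 0 with these counts gives:
.....
.*...
*.***
*...*
.***.
.....
which matches the target exactly.

Answer: .....
*....
*.**.
**.**
..*..
.....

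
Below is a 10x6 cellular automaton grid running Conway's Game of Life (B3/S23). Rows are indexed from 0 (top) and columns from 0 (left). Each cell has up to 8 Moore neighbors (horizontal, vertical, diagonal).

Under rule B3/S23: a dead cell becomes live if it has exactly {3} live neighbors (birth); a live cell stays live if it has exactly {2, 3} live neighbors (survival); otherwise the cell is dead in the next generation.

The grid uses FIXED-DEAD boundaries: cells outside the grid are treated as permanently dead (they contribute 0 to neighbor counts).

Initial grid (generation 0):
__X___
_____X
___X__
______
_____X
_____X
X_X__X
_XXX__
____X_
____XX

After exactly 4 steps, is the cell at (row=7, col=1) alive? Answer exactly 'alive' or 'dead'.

Simulating step by step:
Generation 0 (given above): 14 live cells
Generation 1: 14 live cells
______
______
______
______
______
____XX
__XXX_
_XXXX_
__X_XX
____XX
Generation 2: 9 live cells
______
______
______
______
______
____XX
_X____
_X____
_XX___
___XXX
Generation 3: 9 live cells
______
______
______
______
______
______
______
XX____
_XXXX_
__XXX_
Generation 4: 7 live cells
______
______
______
______
______
______
______
XX_X__
X___X_
_X__X_

Cell (7,1) at generation 4: 1 -> alive

Answer: alive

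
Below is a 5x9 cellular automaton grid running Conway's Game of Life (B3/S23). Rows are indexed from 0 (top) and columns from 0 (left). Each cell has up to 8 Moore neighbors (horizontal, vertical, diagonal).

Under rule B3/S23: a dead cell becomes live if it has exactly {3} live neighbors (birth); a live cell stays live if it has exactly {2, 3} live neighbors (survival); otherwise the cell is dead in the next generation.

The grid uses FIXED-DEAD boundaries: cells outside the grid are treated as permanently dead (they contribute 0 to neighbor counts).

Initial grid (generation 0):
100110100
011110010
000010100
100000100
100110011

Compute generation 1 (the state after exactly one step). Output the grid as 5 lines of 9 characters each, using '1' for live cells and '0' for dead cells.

Simulating step by step:
Generation 0 (given above): 18 live cells
Generation 1: 16 live cells
(generation 1 grid is the final answer)

Answer: 010011000
011000110
011010110
000110100
000000010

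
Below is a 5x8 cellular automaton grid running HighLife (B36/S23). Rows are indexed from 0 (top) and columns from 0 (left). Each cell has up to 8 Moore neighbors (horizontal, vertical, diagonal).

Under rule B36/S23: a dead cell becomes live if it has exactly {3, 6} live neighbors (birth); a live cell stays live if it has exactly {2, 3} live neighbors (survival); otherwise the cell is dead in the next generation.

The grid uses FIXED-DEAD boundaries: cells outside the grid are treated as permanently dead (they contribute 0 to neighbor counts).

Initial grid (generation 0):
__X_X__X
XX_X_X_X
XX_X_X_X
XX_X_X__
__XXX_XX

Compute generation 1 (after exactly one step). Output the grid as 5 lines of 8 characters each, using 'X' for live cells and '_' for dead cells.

Answer: _XXXX_X_
X__X_X_X
__XXXX__
X_X_XX_X
_XXXXXX_

Derivation:
Simulating step by step:
Generation 0 (given above): 22 live cells
Generation 1: 24 live cells
(generation 1 grid is the final answer)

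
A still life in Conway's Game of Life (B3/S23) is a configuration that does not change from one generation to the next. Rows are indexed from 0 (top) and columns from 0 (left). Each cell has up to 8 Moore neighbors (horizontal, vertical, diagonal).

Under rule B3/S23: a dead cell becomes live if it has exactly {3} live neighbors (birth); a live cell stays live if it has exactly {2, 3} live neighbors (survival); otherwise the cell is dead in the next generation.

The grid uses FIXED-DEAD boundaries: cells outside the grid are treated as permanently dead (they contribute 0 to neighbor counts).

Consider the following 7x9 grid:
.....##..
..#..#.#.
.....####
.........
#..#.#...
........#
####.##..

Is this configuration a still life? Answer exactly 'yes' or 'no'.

Compute generation 1 and compare to generation 0 (given above):
Generation 1:
.....##..
....#...#
.....#.##
....##.#.
.........
#..#.##..
.##......
Cell (1,2) differs: gen0=1 vs gen1=0 -> NOT a still life.

Answer: no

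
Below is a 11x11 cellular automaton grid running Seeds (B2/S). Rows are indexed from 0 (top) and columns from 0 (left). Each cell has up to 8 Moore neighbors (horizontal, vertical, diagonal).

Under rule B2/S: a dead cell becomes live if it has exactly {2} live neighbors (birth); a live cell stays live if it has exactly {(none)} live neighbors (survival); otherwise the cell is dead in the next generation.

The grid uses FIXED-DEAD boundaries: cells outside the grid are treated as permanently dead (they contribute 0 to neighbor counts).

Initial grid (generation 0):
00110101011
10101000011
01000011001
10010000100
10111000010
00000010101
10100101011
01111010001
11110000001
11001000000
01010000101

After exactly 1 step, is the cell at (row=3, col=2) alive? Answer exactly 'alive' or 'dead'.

Simulating step by step:
Generation 0 (given above): 50 live cells
Generation 1: 15 live cells
00000010000
00000000000
00001100000
00000110001
00000100001
10000000000
00000000000
00000001100
00000000010
00000000001
00001000010

Cell (3,2) at generation 1: 0 -> dead

Answer: dead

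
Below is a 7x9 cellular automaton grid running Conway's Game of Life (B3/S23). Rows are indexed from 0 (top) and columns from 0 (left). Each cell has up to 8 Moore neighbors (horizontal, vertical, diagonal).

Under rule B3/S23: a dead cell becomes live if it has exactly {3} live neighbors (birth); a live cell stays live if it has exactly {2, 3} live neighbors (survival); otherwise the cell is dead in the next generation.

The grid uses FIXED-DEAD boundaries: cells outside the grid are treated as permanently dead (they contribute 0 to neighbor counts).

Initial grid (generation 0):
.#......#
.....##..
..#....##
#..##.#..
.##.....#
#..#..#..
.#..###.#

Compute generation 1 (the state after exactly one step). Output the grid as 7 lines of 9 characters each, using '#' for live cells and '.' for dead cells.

Simulating step by step:
Generation 0 (given above): 22 live cells
Generation 1: 21 live cells
(generation 1 grid is the final answer)

Answer: .........
......#.#
...##..#.
...#....#
###.##.#.
#..##.#..
....####.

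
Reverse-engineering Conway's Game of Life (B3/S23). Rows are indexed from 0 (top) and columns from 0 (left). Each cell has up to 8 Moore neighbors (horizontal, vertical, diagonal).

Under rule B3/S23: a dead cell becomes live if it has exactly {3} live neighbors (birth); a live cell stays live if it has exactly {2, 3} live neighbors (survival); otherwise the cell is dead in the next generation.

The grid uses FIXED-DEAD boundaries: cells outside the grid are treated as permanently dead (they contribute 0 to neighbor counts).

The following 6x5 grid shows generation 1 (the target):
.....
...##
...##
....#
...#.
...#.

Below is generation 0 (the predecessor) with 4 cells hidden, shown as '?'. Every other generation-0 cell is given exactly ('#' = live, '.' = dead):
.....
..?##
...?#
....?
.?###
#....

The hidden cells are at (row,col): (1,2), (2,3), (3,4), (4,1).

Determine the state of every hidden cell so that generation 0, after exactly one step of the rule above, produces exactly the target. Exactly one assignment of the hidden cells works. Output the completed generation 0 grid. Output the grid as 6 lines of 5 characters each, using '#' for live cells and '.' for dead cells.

Answer: .....
...##
....#
.....
..###
#....

Derivation:
Hidden generation-0 cells (in order): (1,2), (2,3), (3,4), (4,1).
A hidden cell only influences target cells in its own 3x3 neighborhood. Try each of the 2^4 = 16 assignments, step the completed generation 0 forward once under B3/S23, and compare with the target:
  (1,2)=. (2,3)=. (3,4)=. (4,1)=. -> step reproduces the target at every cell -> ACCEPT
  (1,2)=. (2,3)=. (3,4)=. (4,1)=# -> step gives (3,2)='#' but target has '.' -> reject
  (1,2)=. (2,3)=. (3,4)=# (4,1)=. -> step gives (2,3)='.' but target has '#' -> reject
  (1,2)=. (2,3)=. (3,4)=# (4,1)=# -> step gives (2,3)='.' but target has '#' -> reject
  (1,2)=. (2,3)=# (3,4)=. (4,1)=. -> step gives (3,2)='#' but target has '.' -> reject
  (1,2)=. (2,3)=# (3,4)=. (4,1)=# -> step gives (3,4)='.' but target has '#' -> reject
  (1,2)=. (2,3)=# (3,4)=# (4,1)=. -> step gives (2,3)='.' but target has '#' -> reject
  (1,2)=. (2,3)=# (3,4)=# (4,1)=# -> step gives (2,3)='.' but target has '#' -> reject
  (1,2)=# (2,3)=. (3,4)=. (4,1)=. -> step gives (0,3)='#' but target has '.' -> reject
  (1,2)=# (2,3)=. (3,4)=. (4,1)=# -> step gives (0,3)='#' but target has '.' -> reject
  (1,2)=# (2,3)=. (3,4)=# (4,1)=. -> step gives (0,3)='#' but target has '.' -> reject
  (1,2)=# (2,3)=. (3,4)=# (4,1)=# -> step gives (0,3)='#' but target has '.' -> reject
  (1,2)=# (2,3)=# (3,4)=. (4,1)=. -> step gives (0,3)='#' but target has '.' -> reject
  (1,2)=# (2,3)=# (3,4)=. (4,1)=# -> step gives (0,3)='#' but target has '.' -> reject
  (1,2)=# (2,3)=# (3,4)=# (4,1)=. -> step gives (0,3)='#' but target has '.' -> reject
  (1,2)=# (2,3)=# (3,4)=# (4,1)=# -> step gives (0,3)='#' but target has '.' -> reject
Unique solution: (1,2)=dead, (2,3)=dead, (3,4)=dead, (4,1)=dead.
Check: live-neighbor counts of every cell in the completed generation 0:
00122
00122
00132
01243
12121
02232
Applying B3/S23 to generation 0 with these counts gives:
.....
...##
...##
....#
...#.
...#.
which matches the target exactly.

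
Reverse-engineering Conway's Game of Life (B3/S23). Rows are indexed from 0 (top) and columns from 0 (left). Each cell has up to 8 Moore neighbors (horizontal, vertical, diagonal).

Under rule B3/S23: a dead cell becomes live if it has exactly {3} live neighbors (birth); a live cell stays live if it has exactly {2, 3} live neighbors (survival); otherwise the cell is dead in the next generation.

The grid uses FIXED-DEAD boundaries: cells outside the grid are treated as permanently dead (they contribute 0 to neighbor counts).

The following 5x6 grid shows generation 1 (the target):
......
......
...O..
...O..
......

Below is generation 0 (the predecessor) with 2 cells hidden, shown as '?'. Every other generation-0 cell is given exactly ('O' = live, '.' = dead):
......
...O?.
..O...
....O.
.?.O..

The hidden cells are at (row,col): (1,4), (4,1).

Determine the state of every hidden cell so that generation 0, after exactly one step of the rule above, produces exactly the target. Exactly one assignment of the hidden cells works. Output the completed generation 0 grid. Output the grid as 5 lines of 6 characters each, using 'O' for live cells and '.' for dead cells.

Hidden generation-0 cells (in order): (1,4), (4,1).
A hidden cell only influences target cells in its own 3x3 neighborhood. Try each of the 2^2 = 4 assignments, step the completed generation 0 forward once under B3/S23, and compare with the target:
  (1,4)=. (4,1)=. -> step reproduces the target at every cell -> ACCEPT
  (1,4)=. (4,1)=O -> step gives (3,2)='O' but target has '.' -> reject
  (1,4)=O (4,1)=. -> step gives (1,3)='O' but target has '.' -> reject
  (1,4)=O (4,1)=O -> step gives (1,3)='O' but target has '.' -> reject
Unique solution: (1,4)=dead, (4,1)=dead.
Check: live-neighbor counts of every cell in the completed generation 0:
001110
012110
011321
012311
001121
Applying B3/S23 to generation 0 with these counts gives:
......
......
...O..
...O..
......
which matches the target exactly.

Answer: ......
...O..
..O...
....O.
...O..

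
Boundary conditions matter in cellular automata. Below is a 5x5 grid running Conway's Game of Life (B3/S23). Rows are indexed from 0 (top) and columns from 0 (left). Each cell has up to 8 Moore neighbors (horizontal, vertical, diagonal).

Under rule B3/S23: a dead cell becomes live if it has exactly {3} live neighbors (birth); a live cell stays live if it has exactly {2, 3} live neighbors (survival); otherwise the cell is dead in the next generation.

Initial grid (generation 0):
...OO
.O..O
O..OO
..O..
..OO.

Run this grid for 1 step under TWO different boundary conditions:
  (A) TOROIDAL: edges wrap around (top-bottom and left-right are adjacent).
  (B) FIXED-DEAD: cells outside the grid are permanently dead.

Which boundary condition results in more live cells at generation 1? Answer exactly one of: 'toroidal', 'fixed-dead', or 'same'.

Answer: same

Derivation:
Under TOROIDAL boundary, generation 1:
O...O
..O..
OOOOO
.OO..
..O.O
Population = 12

Under FIXED-DEAD boundary, generation 1:
...OO
..O..
.OOOO
.OO.O
..OO.
Population = 12

Comparison: toroidal=12, fixed-dead=12 -> same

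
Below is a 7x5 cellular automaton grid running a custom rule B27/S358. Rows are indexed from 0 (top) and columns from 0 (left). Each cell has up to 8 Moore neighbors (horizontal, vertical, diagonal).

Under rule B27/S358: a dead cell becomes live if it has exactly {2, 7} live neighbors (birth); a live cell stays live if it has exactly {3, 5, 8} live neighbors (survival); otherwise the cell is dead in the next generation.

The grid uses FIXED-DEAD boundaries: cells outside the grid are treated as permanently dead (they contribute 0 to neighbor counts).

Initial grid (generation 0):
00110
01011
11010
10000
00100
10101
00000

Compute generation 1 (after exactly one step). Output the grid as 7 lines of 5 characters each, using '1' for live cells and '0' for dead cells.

Simulating step by step:
Generation 0 (given above): 13 live cells
Generation 1: 11 live cells
(generation 1 grid is the final answer)

Answer: 01110
01001
11000
00010
10000
00000
01010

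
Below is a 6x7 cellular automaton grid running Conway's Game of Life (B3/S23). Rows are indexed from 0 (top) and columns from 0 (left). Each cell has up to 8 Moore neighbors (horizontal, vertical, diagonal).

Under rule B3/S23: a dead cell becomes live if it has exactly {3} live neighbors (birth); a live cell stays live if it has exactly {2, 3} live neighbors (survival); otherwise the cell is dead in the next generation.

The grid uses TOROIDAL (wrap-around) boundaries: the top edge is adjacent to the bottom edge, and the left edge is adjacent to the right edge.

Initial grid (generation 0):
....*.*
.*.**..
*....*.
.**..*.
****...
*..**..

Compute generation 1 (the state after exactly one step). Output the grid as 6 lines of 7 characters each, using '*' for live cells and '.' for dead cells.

Simulating step by step:
Generation 0 (given above): 17 live cells
Generation 1: 18 live cells
(generation 1 grid is the final answer)

Answer: *.*....
*..**.*
*..*.**
...**..
*.....*
*...***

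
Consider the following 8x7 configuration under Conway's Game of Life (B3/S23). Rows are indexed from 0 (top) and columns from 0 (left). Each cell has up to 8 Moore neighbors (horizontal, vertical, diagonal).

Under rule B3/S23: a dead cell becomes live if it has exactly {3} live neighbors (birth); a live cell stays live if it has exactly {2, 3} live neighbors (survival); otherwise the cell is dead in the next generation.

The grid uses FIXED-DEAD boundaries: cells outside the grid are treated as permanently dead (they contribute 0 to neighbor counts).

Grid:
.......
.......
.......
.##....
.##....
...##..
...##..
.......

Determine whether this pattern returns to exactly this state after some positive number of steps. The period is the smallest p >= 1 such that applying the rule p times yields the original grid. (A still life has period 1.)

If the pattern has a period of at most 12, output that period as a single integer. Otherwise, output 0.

Simulating and comparing each generation to the original:
Gen 0 (original, given above): 8 live cells
Gen 1: 6 live cells, differs from original
Gen 2: 8 live cells, MATCHES original -> period = 2

Answer: 2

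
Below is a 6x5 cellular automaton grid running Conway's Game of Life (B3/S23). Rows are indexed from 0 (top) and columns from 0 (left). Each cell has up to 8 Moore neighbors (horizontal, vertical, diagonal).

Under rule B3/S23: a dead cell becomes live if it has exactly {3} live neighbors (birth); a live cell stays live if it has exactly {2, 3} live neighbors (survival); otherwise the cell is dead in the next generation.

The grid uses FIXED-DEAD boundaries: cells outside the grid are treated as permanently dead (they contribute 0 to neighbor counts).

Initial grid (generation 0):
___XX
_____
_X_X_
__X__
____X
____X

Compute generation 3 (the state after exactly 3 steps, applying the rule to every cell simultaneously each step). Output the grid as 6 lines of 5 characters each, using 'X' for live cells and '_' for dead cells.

Answer: __XX_
__XXX
_X__X
_X__X
__XX_
_____

Derivation:
Simulating step by step:
Generation 0 (given above): 7 live cells
Generation 1: 7 live cells
_____
__XXX
__X__
__XX_
___X_
_____
Generation 2: 9 live cells
___X_
__XX_
_X__X
__XX_
__XX_
_____
Generation 3: 11 live cells
(generation 3 grid is the final answer)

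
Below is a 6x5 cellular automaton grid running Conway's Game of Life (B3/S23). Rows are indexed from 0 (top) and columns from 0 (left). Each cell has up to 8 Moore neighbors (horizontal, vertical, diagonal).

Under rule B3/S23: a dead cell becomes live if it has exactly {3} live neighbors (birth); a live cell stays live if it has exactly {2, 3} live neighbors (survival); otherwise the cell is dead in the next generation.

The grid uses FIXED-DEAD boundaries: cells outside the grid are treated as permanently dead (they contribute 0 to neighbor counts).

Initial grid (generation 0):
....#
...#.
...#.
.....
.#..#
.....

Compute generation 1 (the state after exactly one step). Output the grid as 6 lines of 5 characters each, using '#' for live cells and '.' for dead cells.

Answer: .....
...##
.....
.....
.....
.....

Derivation:
Simulating step by step:
Generation 0 (given above): 5 live cells
Generation 1: 2 live cells
(generation 1 grid is the final answer)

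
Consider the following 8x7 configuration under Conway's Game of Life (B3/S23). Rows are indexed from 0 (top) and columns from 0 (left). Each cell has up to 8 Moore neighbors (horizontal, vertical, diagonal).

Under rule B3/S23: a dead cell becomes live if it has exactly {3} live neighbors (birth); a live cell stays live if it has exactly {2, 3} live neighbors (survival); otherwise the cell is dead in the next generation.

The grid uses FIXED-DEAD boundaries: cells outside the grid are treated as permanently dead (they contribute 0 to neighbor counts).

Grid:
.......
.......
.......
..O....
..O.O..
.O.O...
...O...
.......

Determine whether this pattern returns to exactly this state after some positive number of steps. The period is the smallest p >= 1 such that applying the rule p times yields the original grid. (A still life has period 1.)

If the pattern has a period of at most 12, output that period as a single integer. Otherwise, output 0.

Simulating and comparing each generation to the original:
Gen 0 (original, given above): 6 live cells
Gen 1: 6 live cells, differs from original
Gen 2: 6 live cells, MATCHES original -> period = 2

Answer: 2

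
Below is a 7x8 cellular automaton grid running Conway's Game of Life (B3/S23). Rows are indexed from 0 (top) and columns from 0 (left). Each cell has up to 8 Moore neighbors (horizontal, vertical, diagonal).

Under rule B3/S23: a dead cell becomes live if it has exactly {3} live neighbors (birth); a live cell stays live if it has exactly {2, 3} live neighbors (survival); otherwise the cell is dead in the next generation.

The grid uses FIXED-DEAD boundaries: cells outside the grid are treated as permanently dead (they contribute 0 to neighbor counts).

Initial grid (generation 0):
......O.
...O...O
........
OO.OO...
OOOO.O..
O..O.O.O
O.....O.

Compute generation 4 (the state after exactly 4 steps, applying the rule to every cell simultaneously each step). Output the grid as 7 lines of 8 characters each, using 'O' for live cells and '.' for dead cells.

Simulating step by step:
Generation 0 (given above): 18 live cells
Generation 1: 12 live cells
........
........
..OOO...
O..OO...
.....OO.
O..O.O..
......O.
Generation 2: 9 live cells
........
...O....
..O.O...
..O.....
...O.OO.
....OO..
........
Generation 3: 11 live cells
........
...O....
..O.....
..O.OO..
...O.OO.
....OOO.
........
Generation 4: 10 live cells
(generation 4 grid is the final answer)

Answer: ........
........
..O.O...
..O.OOO.
...O....
....O.O.
.....O..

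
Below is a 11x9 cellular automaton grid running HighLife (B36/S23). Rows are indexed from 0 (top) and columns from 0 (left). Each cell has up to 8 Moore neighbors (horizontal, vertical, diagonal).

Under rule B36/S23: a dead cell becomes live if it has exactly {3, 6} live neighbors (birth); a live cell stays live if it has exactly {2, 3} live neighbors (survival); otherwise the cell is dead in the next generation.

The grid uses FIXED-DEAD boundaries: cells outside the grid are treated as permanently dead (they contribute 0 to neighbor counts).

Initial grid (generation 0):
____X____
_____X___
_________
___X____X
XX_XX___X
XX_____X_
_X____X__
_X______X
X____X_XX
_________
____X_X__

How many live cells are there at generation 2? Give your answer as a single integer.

Answer: 29

Derivation:
Simulating step by step:
Generation 0 (given above): 22 live cells
Generation 1: 22 live cells
_________
_________
_________
__XXX____
XX_XX__XX
_______X_
_XX____X_
XX____X_X
_______XX
_____XXX_
_________
Generation 2: 29 live cells
_________
_________
___X_____
_XX_X____
_X__X__XX
X__X__XX_
XXX___XXX
XXX___X_X
_____X__X
______XXX
______X__
Population at generation 2: 29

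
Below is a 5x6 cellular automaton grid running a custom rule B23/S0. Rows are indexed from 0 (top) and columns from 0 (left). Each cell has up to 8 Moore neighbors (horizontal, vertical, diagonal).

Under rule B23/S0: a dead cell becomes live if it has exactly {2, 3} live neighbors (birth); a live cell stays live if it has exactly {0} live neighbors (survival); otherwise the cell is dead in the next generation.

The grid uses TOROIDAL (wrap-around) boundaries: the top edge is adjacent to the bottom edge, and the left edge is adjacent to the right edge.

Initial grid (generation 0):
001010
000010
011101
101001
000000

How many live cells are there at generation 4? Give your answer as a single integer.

Answer: 16

Derivation:
Simulating step by step:
Generation 0 (given above): 10 live cells
Generation 1: 14 live cells
001101
110001
000000
000110
111111
Generation 2: 11 live cells
000000
001110
111111
110000
000000
Generation 3: 8 live cells
001110
100000
000000
000110
110000
Generation 4: 16 live cells
100001
111111
000111
111001
000001
Population at generation 4: 16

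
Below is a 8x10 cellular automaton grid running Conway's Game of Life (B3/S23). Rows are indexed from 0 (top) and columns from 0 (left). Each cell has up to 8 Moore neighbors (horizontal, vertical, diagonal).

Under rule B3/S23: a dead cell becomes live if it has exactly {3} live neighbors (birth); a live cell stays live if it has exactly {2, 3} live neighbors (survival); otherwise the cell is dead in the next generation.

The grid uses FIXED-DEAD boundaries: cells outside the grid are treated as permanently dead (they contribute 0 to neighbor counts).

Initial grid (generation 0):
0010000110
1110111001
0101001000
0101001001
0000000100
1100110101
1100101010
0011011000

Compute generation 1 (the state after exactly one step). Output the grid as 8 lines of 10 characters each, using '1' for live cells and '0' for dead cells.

Simulating step by step:
Generation 0 (given above): 33 live cells
Generation 1: 36 live cells
(generation 1 grid is the final answer)

Answer: 0011011110
1000111010
0001001100
0000001100
1110110100
1100110100
1000000010
0111111100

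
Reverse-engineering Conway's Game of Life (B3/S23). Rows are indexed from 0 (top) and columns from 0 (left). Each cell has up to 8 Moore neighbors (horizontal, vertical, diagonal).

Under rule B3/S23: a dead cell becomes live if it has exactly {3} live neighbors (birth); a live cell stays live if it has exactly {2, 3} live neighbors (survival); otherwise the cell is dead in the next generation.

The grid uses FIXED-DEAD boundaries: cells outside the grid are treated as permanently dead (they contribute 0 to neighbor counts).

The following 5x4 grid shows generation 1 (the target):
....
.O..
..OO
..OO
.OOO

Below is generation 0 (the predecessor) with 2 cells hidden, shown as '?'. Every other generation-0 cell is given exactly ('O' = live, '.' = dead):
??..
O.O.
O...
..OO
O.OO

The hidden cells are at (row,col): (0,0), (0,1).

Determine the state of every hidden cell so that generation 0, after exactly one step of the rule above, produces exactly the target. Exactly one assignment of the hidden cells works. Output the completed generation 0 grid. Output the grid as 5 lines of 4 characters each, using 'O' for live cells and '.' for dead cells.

Hidden generation-0 cells (in order): (0,0), (0,1).
A hidden cell only influences target cells in its own 3x3 neighborhood. Try each of the 2^2 = 4 assignments, step the completed generation 0 forward once under B3/S23, and compare with the target:
  (0,0)=. (0,1)=. -> step reproduces the target at every cell -> ACCEPT
  (0,0)=. (0,1)=O -> step gives (0,1)='O' but target has '.' -> reject
  (0,0)=O (0,1)=. -> step gives (0,1)='O' but target has '.' -> reject
  (0,0)=O (0,1)=O -> step gives (0,0)='O' but target has '.' -> reject
Unique solution: (0,0)=dead, (0,1)=dead.
Check: live-neighbor counts of every cell in the completed generation 0:
1211
1301
1433
2433
0333
Applying B3/S23 to generation 0 with these counts gives:
....
.O..
..OO
..OO
.OOO
which matches the target exactly.

Answer: ....
O.O.
O...
..OO
O.OO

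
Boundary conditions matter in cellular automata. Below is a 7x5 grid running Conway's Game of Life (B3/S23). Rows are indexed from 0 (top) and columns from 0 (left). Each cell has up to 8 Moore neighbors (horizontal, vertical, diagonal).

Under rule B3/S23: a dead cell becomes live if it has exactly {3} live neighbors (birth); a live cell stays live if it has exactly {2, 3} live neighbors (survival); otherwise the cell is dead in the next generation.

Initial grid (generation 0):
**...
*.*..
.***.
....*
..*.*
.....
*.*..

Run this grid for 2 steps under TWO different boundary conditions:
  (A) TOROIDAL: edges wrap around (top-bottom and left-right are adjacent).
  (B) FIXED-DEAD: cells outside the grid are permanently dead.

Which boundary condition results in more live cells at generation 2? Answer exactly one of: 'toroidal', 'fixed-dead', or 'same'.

Answer: fixed-dead

Derivation:
Under TOROIDAL boundary, generation 2:
.....
.....
.....
.....
.*.*.
..*.*
*.**.
Population = 7

Under FIXED-DEAD boundary, generation 2:
**...
*..*.
**.**
.*..*
...**
..*..
.....
Population = 13

Comparison: toroidal=7, fixed-dead=13 -> fixed-dead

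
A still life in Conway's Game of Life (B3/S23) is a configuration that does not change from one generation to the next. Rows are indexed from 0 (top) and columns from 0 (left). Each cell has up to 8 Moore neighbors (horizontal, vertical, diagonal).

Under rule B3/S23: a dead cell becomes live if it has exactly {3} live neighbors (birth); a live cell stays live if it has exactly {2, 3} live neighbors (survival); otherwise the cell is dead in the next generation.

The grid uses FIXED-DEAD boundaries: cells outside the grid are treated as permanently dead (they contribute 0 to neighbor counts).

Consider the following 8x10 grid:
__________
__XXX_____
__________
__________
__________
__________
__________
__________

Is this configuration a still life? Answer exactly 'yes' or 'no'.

Answer: no

Derivation:
Compute generation 1 and compare to generation 0 (given above):
Generation 1:
___X______
___X______
___X______
__________
__________
__________
__________
__________
Cell (0,3) differs: gen0=0 vs gen1=1 -> NOT a still life.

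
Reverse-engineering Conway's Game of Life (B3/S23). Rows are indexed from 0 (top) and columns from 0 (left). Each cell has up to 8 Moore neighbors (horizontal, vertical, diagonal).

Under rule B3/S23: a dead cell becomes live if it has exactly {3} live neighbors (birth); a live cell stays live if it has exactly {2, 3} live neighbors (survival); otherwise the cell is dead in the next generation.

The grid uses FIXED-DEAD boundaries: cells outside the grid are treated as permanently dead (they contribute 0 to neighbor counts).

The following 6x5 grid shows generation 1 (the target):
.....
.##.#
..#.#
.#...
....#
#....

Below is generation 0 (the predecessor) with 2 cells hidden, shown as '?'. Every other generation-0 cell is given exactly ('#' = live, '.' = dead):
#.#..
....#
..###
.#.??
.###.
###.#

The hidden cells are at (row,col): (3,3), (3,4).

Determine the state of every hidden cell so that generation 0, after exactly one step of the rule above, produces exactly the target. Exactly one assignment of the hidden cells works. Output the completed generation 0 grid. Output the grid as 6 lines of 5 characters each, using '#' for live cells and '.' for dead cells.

Answer: #.#..
....#
..###
.#.#.
.###.
###.#

Derivation:
Hidden generation-0 cells (in order): (3,3), (3,4).
A hidden cell only influences target cells in its own 3x3 neighborhood. Try each of the 2^2 = 4 assignments, step the completed generation 0 forward once under B3/S23, and compare with the target:
  (3,3)=. (3,4)=. -> step gives (2,3)='#' but target has '.' -> reject
  (3,3)=. (3,4)=# -> step gives (3,4)='#' but target has '.' -> reject
  (3,3)=# (3,4)=. -> step reproduces the target at every cell -> ACCEPT
  (3,3)=# (3,4)=# -> step gives (2,4)='.' but target has '#' -> reject
Unique solution: (3,3)=live, (3,4)=dead.
Check: live-neighbor counts of every cell in the completed generation 0:
02021
13352
12343
23754
45643
24441
Applying B3/S23 to generation 0 with these counts gives:
.....
.##.#
..#.#
.#...
....#
#....
which matches the target exactly.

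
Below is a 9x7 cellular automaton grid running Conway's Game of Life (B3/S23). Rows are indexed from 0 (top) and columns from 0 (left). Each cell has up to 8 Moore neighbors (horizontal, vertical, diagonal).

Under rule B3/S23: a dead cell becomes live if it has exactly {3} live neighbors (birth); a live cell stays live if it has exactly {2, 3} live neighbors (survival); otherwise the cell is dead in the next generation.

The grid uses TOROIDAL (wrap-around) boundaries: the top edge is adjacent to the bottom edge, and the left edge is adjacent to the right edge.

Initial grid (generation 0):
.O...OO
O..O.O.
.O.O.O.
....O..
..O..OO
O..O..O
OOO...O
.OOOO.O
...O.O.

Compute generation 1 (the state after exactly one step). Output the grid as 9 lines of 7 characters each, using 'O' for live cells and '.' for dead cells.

Simulating step by step:
Generation 0 (given above): 27 live cells
Generation 1: 25 live cells
(generation 1 grid is the final answer)

Answer: O.O..O.
OO...O.
..OO.OO
..OOO.O
O..OOOO
...O...
....O..
....O.O
.O.O...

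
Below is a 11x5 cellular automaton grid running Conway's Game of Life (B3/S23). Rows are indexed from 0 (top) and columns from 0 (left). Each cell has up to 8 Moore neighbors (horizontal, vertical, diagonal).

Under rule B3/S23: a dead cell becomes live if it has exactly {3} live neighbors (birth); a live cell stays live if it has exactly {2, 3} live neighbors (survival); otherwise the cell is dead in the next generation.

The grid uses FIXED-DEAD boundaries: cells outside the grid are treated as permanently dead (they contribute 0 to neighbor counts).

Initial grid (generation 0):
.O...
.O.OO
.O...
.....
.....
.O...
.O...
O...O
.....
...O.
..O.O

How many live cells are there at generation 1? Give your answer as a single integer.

Answer: 8

Derivation:
Simulating step by step:
Generation 0 (given above): 12 live cells
Generation 1: 8 live cells
..O..
OO...
..O..
.....
.....
.....
OO...
.....
.....
...O.
...O.
Population at generation 1: 8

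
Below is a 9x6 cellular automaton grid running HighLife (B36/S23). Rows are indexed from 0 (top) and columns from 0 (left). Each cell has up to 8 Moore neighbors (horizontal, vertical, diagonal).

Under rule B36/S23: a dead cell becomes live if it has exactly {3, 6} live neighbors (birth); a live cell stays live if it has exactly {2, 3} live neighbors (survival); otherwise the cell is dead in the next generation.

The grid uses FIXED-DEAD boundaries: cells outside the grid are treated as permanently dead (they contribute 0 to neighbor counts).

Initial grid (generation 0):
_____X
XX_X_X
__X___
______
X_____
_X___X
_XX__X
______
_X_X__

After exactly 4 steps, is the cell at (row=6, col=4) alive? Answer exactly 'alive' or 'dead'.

Answer: dead

Derivation:
Simulating step by step:
Generation 0 (given above): 14 live cells
Generation 1: 12 live cells
____X_
_XX_X_
_XX___
______
______
XXX___
_XX___
_X____
______
Generation 2: 11 live cells
___X__
_XX___
_XXX__
______
_X____
X_X___
______
_XX___
______
Generation 3: 8 live cells
__X___
_X____
_X_X__
_X____
_X____
_X____
__X___
______
______
Generation 4: 10 live cells
______
_X____
XX____
XX____
XXX___
_XX___
______
______
______

Cell (6,4) at generation 4: 0 -> dead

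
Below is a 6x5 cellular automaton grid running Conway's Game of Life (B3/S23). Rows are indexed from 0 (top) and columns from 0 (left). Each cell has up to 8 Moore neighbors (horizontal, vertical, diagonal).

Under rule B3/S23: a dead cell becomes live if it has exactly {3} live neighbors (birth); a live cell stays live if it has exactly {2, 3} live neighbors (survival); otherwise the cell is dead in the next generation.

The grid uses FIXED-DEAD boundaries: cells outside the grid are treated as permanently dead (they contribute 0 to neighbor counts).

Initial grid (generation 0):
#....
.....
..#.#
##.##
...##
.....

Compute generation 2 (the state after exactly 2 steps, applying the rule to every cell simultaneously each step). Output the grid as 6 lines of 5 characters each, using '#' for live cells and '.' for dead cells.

Simulating step by step:
Generation 0 (given above): 9 live cells
Generation 1: 7 live cells
.....
.....
.##.#
.#...
..###
.....
Generation 2: 7 live cells
(generation 2 grid is the final answer)

Answer: .....
.....
.##..
.#..#
..##.
...#.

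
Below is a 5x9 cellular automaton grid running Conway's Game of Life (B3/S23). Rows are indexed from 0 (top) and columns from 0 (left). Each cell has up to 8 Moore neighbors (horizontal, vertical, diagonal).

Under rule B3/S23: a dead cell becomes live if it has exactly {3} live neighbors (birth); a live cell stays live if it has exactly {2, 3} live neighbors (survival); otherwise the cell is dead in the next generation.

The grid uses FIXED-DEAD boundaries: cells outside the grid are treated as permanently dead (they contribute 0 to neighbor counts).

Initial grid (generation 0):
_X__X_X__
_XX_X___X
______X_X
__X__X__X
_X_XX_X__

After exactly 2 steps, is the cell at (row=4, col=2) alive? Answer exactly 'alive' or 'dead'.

Simulating step by step:
Generation 0 (given above): 16 live cells
Generation 1: 21 live cells
_XXX_X___
_XXX_____
_XXX_X__X
__XXXXX__
__XXXX___
Generation 2: 9 live cells
_X_XX____
X________
_____XX__
______X__
__X___X__

Cell (4,2) at generation 2: 1 -> alive

Answer: alive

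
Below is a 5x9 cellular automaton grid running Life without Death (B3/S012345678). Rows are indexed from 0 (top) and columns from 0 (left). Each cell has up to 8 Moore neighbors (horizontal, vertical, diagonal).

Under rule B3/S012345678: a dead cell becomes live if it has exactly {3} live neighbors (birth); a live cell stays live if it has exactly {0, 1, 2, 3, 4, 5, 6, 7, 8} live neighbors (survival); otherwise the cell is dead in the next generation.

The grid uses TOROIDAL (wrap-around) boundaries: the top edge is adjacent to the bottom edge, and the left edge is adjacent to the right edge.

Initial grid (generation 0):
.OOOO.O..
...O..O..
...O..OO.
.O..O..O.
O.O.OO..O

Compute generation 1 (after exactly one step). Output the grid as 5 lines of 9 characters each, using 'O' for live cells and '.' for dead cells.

Answer: OOOOO.OO.
...O..O..
..OOOOOO.
OOO.O..O.
O.O.OOOOO

Derivation:
Simulating step by step:
Generation 0 (given above): 18 live cells
Generation 1: 27 live cells
(generation 1 grid is the final answer)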